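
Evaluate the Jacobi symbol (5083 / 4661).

(5083 / 4661)
  = (422 / 4661)    [5083 ≡ 422 mod 4661]
  = -(211 / 4661)    [4661 ≡ 5 mod 8 ⇒ (2 / 4661) = -1]
  = -(4661 / 211)    [QR: 4661 ≡ 1 mod 4, sign kept]
  = -(19 / 211)    [4661 ≡ 19 mod 211]
  = (211 / 19)    [QR: both ≡ 3 mod 4, sign flips]
  = (2 / 19)    [211 ≡ 2 mod 19]
  = -(1 / 19)    [19 ≡ 3 mod 8 ⇒ (2 / 19) = -1]
  = -1    [(1 / 19) = 1]

-1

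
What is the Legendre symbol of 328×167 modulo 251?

1

By multiplicativity, (328·167/251) = (328/251)·(167/251).
First factor (328/251):
(328/251)
  = (77/251)    [328 ≡ 77 mod 251]
  = (251/77)    [QR: 77 ≡ 1 mod 4, sign kept]
  = (20/77)    [251 ≡ 20 mod 77]
  = (5/77)    [77 ≡ 5 mod 8 ⇒ (2/77)^2 = +1]
  = (77/5)    [QR: 5 ≡ 1 mod 4, sign kept]
  = (2/5)    [77 ≡ 2 mod 5]
  = -(1/5)    [5 ≡ 5 mod 8 ⇒ (2/5) = -1]
  = -1    [(1/5) = 1]
Second factor (167/251):
(167/251)
  = -(251/167)    [QR: both ≡ 3 mod 4, sign flips]
  = -(84/167)    [251 ≡ 84 mod 167]
  = -(21/167)    [167 ≡ 7 mod 8 ⇒ (2/167)^2 = +1]
  = -(167/21)    [QR: 21 ≡ 1 mod 4, sign kept]
  = -(20/21)    [167 ≡ 20 mod 21]
  = -(5/21)    [21 ≡ 5 mod 8 ⇒ (2/21)^2 = +1]
  = -(21/5)    [QR: 5 ≡ 1 mod 4, sign kept]
  = -(1/5)    [21 ≡ 1 mod 5]
  = -1    [(1/5) = 1]
Product: (-1)·(-1) = 1.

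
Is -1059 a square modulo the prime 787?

Pull out -1: (-1059/787) = (-1/787)·(1059/787). Since 787 ≡ 3 (mod 4), (-1/787) = -1. Now have -(1059/787).
Reduce the numerator: 1059 ≡ 272 (mod 787), so (1059/787) = (272/787).
Factor out 2: 272 = 2^4·17. Since 787 ≡ 3 (mod 8), (2/787) = -1, and (2/787)^4 = +1. Now have -(17/787).
17 ≡ 1 (mod 4), so quadratic reciprocity gives (17/787) = (787/17). Reduce: 787 ≡ 5 (mod 17). Now have -(5/17).
5 ≡ 1 (mod 4), so quadratic reciprocity gives (5/17) = (17/5). Reduce: 17 ≡ 2 (mod 5). Now have -(2/5).
Factor out 2: 2 = 2. Since 5 ≡ 5 (mod 8), (2/5) = -1. Now have (1/5).
(1/5) = 1. Collecting the sign factors: 1.
(-1059/787) = 1, and 787 is prime, so -1059 is a quadratic residue mod 787.

yes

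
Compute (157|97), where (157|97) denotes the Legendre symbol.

-1

Reduce the numerator: 157 ≡ 60 (mod 97), so (157|97) = (60|97).
Factor out 2: 60 = 2^2·15. Since 97 ≡ 1 (mod 8), (2|97) = +1, and (2|97)^2 = +1. Now have (15|97).
97 ≡ 1 (mod 4), so quadratic reciprocity gives (15|97) = (97|15). Reduce: 97 ≡ 7 (mod 15). Now have (7|15).
Both 7 ≡ 3 and 15 ≡ 3 (mod 4), so reciprocity gives (7|15) = -(15|7). Reduce: 15 ≡ 1 (mod 7). Now have -(1|7).
(1|7) = 1. Collecting the sign factors: -1.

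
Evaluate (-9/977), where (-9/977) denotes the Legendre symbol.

(-9/977)
  = (9/977)    [977 ≡ 1 mod 4 ⇒ (-1/977) = +1]
  = (977/9)    [QR: 9 ≡ 1 mod 4, sign kept]
  = (5/9)    [977 ≡ 5 mod 9]
  = (9/5)    [QR: 5 ≡ 1 mod 4, sign kept]
  = (4/5)    [9 ≡ 4 mod 5]
  = (1/5)    [5 ≡ 5 mod 8 ⇒ (2/5)^2 = +1]
  = 1    [(1/5) = 1]

1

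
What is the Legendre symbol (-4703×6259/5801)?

By multiplicativity, (-4703·6259/5801) = (-4703/5801)·(6259/5801).
First factor (-4703/5801):
Pull out -1: (-4703/5801) = (-1/5801)·(4703/5801). Since 5801 ≡ 1 (mod 4), (-1/5801) = +1. Now have (4703/5801).
5801 ≡ 1 (mod 4), so quadratic reciprocity gives (4703/5801) = (5801/4703). Reduce: 5801 ≡ 1098 (mod 4703). Now have (1098/4703).
Factor out 2: 1098 = 2·549. Since 4703 ≡ 7 (mod 8), (2/4703) = +1. Now have (549/4703).
549 ≡ 1 (mod 4), so quadratic reciprocity gives (549/4703) = (4703/549). Reduce: 4703 ≡ 311 (mod 549). Now have (311/549).
549 ≡ 1 (mod 4), so quadratic reciprocity gives (311/549) = (549/311). Reduce: 549 ≡ 238 (mod 311). Now have (238/311).
Factor out 2: 238 = 2·119. Since 311 ≡ 7 (mod 8), (2/311) = +1. Now have (119/311).
Both 119 ≡ 3 and 311 ≡ 3 (mod 4), so reciprocity gives (119/311) = -(311/119). Reduce: 311 ≡ 73 (mod 119). Now have -(73/119).
73 ≡ 1 (mod 4), so quadratic reciprocity gives (73/119) = (119/73). Reduce: 119 ≡ 46 (mod 73). Now have -(46/73).
Factor out 2: 46 = 2·23. Since 73 ≡ 1 (mod 8), (2/73) = +1. Now have -(23/73).
73 ≡ 1 (mod 4), so quadratic reciprocity gives (23/73) = (73/23). Reduce: 73 ≡ 4 (mod 23). Now have -(4/23).
Factor out 2: 4 = 2^2. Since 23 ≡ 7 (mod 8), (2/23) = +1, and (2/23)^2 = +1. Now have -(1/23).
(1/23) = 1. Collecting the sign factors: -1.
Second factor (6259/5801):
Reduce the numerator: 6259 ≡ 458 (mod 5801), so (6259/5801) = (458/5801).
Factor out 2: 458 = 2·229. Since 5801 ≡ 1 (mod 8), (2/5801) = +1. Now have (229/5801).
229 ≡ 1 (mod 4), so quadratic reciprocity gives (229/5801) = (5801/229). Reduce: 5801 ≡ 76 (mod 229). Now have (76/229).
Factor out 2: 76 = 2^2·19. Since 229 ≡ 5 (mod 8), (2/229) = -1, and (2/229)^2 = +1. Now have (19/229).
229 ≡ 1 (mod 4), so quadratic reciprocity gives (19/229) = (229/19). Reduce: 229 ≡ 1 (mod 19). Now have (1/19).
(1/19) = 1. Collecting the sign factors: 1.
Product: (-1)·(1) = -1.

-1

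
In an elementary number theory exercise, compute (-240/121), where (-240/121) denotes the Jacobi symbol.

Pull out -1: (-240/121) = (-1/121)·(240/121). Since 121 ≡ 1 (mod 4), (-1/121) = +1. Now have (240/121).
Reduce the numerator: 240 ≡ 119 (mod 121), so (240/121) = (119/121).
121 ≡ 1 (mod 4), so quadratic reciprocity gives (119/121) = (121/119). Reduce: 121 ≡ 2 (mod 119). Now have (2/119).
Factor out 2: 2 = 2. Since 119 ≡ 7 (mod 8), (2/119) = +1. Now have (1/119).
(1/119) = 1. Collecting the sign factors: 1.

1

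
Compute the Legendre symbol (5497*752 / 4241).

By multiplicativity, (5497·752 / 4241) = (5497 / 4241)·(752 / 4241).
First factor (5497 / 4241):
Reduce the numerator: 5497 ≡ 1256 (mod 4241), so (5497 / 4241) = (1256 / 4241).
Factor out 2: 1256 = 2^3·157. Since 4241 ≡ 1 (mod 8), (2 / 4241) = +1, and (2 / 4241)^3 = +1. Now have (157 / 4241).
157 ≡ 1 (mod 4), so quadratic reciprocity gives (157 / 4241) = (4241 / 157). Reduce: 4241 ≡ 2 (mod 157). Now have (2 / 157).
Factor out 2: 2 = 2. Since 157 ≡ 5 (mod 8), (2 / 157) = -1. Now have -(1 / 157).
(1 / 157) = 1. Collecting the sign factors: -1.
Second factor (752 / 4241):
Factor out 2: 752 = 2^4·47. Since 4241 ≡ 1 (mod 8), (2 / 4241) = +1, and (2 / 4241)^4 = +1. Now have (47 / 4241).
4241 ≡ 1 (mod 4), so quadratic reciprocity gives (47 / 4241) = (4241 / 47). Reduce: 4241 ≡ 11 (mod 47). Now have (11 / 47).
Both 11 ≡ 3 and 47 ≡ 3 (mod 4), so reciprocity gives (11 / 47) = -(47 / 11). Reduce: 47 ≡ 3 (mod 11). Now have -(3 / 11).
Both 3 ≡ 3 and 11 ≡ 3 (mod 4), so reciprocity gives (3 / 11) = -(11 / 3). Reduce: 11 ≡ 2 (mod 3). Now have (2 / 3).
Factor out 2: 2 = 2. Since 3 ≡ 3 (mod 8), (2 / 3) = -1. Now have -(1 / 3).
(1 / 3) = 1. Collecting the sign factors: -1.
Product: (-1)·(-1) = 1.

1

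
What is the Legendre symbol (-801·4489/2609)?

-1

By multiplicativity, (-801·4489/2609) = (-801/2609)·(4489/2609).
First factor (-801/2609):
Reduce the numerator: -801 ≡ 1808 (mod 2609), so (-801/2609) = (1808/2609).
Factor out 2: 1808 = 2^4·113. Since 2609 ≡ 1 (mod 8), (2/2609) = +1, and (2/2609)^4 = +1. Now have (113/2609).
113 ≡ 1 (mod 4), so quadratic reciprocity gives (113/2609) = (2609/113). Reduce: 2609 ≡ 10 (mod 113). Now have (10/113).
Factor out 2: 10 = 2·5. Since 113 ≡ 1 (mod 8), (2/113) = +1. Now have (5/113).
5 ≡ 1 (mod 4), so quadratic reciprocity gives (5/113) = (113/5). Reduce: 113 ≡ 3 (mod 5). Now have (3/5).
5 ≡ 1 (mod 4), so quadratic reciprocity gives (3/5) = (5/3). Reduce: 5 ≡ 2 (mod 3). Now have (2/3).
Factor out 2: 2 = 2. Since 3 ≡ 3 (mod 8), (2/3) = -1. Now have -(1/3).
(1/3) = 1. Collecting the sign factors: -1.
Second factor (4489/2609):
Reduce the numerator: 4489 ≡ 1880 (mod 2609), so (4489/2609) = (1880/2609).
Factor out 2: 1880 = 2^3·235. Since 2609 ≡ 1 (mod 8), (2/2609) = +1, and (2/2609)^3 = +1. Now have (235/2609).
2609 ≡ 1 (mod 4), so quadratic reciprocity gives (235/2609) = (2609/235). Reduce: 2609 ≡ 24 (mod 235). Now have (24/235).
Factor out 2: 24 = 2^3·3. Since 235 ≡ 3 (mod 8), (2/235) = -1, and (2/235)^3 = -1. Now have -(3/235).
Both 3 ≡ 3 and 235 ≡ 3 (mod 4), so reciprocity gives (3/235) = -(235/3). Reduce: 235 ≡ 1 (mod 3). Now have (1/3).
(1/3) = 1. Collecting the sign factors: 1.
Product: (-1)·(1) = -1.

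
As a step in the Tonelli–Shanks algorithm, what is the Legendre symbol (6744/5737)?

(6744/5737)
  = (1007/5737)    [6744 ≡ 1007 mod 5737]
  = (5737/1007)    [QR: 5737 ≡ 1 mod 4, sign kept]
  = (702/1007)    [5737 ≡ 702 mod 1007]
  = (351/1007)    [1007 ≡ 7 mod 8 ⇒ (2/1007) = +1]
  = -(1007/351)    [QR: both ≡ 3 mod 4, sign flips]
  = -(305/351)    [1007 ≡ 305 mod 351]
  = -(351/305)    [QR: 305 ≡ 1 mod 4, sign kept]
  = -(46/305)    [351 ≡ 46 mod 305]
  = -(23/305)    [305 ≡ 1 mod 8 ⇒ (2/305) = +1]
  = -(305/23)    [QR: 305 ≡ 1 mod 4, sign kept]
  = -(6/23)    [305 ≡ 6 mod 23]
  = -(3/23)    [23 ≡ 7 mod 8 ⇒ (2/23) = +1]
  = (23/3)    [QR: both ≡ 3 mod 4, sign flips]
  = (2/3)    [23 ≡ 2 mod 3]
  = -(1/3)    [3 ≡ 3 mod 8 ⇒ (2/3) = -1]
  = -1    [(1/3) = 1]

-1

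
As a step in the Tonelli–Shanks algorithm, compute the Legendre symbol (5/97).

-1

(5/97)
  = (97/5)    [QR: 5 ≡ 1 mod 4, sign kept]
  = (2/5)    [97 ≡ 2 mod 5]
  = -(1/5)    [5 ≡ 5 mod 8 ⇒ (2/5) = -1]
  = -1    [(1/5) = 1]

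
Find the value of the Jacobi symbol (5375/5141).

(5375/5141)
  = (234/5141)    [5375 ≡ 234 mod 5141]
  = -(117/5141)    [5141 ≡ 5 mod 8 ⇒ (2/5141) = -1]
  = -(5141/117)    [QR: 117 ≡ 1 mod 4, sign kept]
  = -(110/117)    [5141 ≡ 110 mod 117]
  = (55/117)    [117 ≡ 5 mod 8 ⇒ (2/117) = -1]
  = (117/55)    [QR: 117 ≡ 1 mod 4, sign kept]
  = (7/55)    [117 ≡ 7 mod 55]
  = -(55/7)    [QR: both ≡ 3 mod 4, sign flips]
  = -(6/7)    [55 ≡ 6 mod 7]
  = -(3/7)    [7 ≡ 7 mod 8 ⇒ (2/7) = +1]
  = (7/3)    [QR: both ≡ 3 mod 4, sign flips]
  = (1/3)    [7 ≡ 1 mod 3]
  = 1    [(1/3) = 1]

1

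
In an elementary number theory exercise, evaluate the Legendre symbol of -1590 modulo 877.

1

Pull out -1: (-1590 / 877) = (-1 / 877)·(1590 / 877). Since 877 ≡ 1 (mod 4), (-1 / 877) = +1. Now have (1590 / 877).
Reduce the numerator: 1590 ≡ 713 (mod 877), so (1590 / 877) = (713 / 877).
713 ≡ 1 (mod 4), so quadratic reciprocity gives (713 / 877) = (877 / 713). Reduce: 877 ≡ 164 (mod 713). Now have (164 / 713).
Factor out 2: 164 = 2^2·41. Since 713 ≡ 1 (mod 8), (2 / 713) = +1, and (2 / 713)^2 = +1. Now have (41 / 713).
41 ≡ 1 (mod 4), so quadratic reciprocity gives (41 / 713) = (713 / 41). Reduce: 713 ≡ 16 (mod 41). Now have (16 / 41).
Factor out 2: 16 = 2^4. Since 41 ≡ 1 (mod 8), (2 / 41) = +1, and (2 / 41)^4 = +1. Now have (1 / 41).
(1 / 41) = 1. Collecting the sign factors: 1.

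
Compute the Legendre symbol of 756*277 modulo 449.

1

By multiplicativity, (756·277 / 449) = (756 / 449)·(277 / 449).
First factor (756 / 449):
Reduce the numerator: 756 ≡ 307 (mod 449), so (756 / 449) = (307 / 449).
449 ≡ 1 (mod 4), so quadratic reciprocity gives (307 / 449) = (449 / 307). Reduce: 449 ≡ 142 (mod 307). Now have (142 / 307).
Factor out 2: 142 = 2·71. Since 307 ≡ 3 (mod 8), (2 / 307) = -1. Now have -(71 / 307).
Both 71 ≡ 3 and 307 ≡ 3 (mod 4), so reciprocity gives (71 / 307) = -(307 / 71). Reduce: 307 ≡ 23 (mod 71). Now have (23 / 71).
Both 23 ≡ 3 and 71 ≡ 3 (mod 4), so reciprocity gives (23 / 71) = -(71 / 23). Reduce: 71 ≡ 2 (mod 23). Now have -(2 / 23).
Factor out 2: 2 = 2. Since 23 ≡ 7 (mod 8), (2 / 23) = +1. Now have -(1 / 23).
(1 / 23) = 1. Collecting the sign factors: -1.
Second factor (277 / 449):
277 ≡ 1 (mod 4), so quadratic reciprocity gives (277 / 449) = (449 / 277). Reduce: 449 ≡ 172 (mod 277). Now have (172 / 277).
Factor out 2: 172 = 2^2·43. Since 277 ≡ 5 (mod 8), (2 / 277) = -1, and (2 / 277)^2 = +1. Now have (43 / 277).
277 ≡ 1 (mod 4), so quadratic reciprocity gives (43 / 277) = (277 / 43). Reduce: 277 ≡ 19 (mod 43). Now have (19 / 43).
Both 19 ≡ 3 and 43 ≡ 3 (mod 4), so reciprocity gives (19 / 43) = -(43 / 19). Reduce: 43 ≡ 5 (mod 19). Now have -(5 / 19).
5 ≡ 1 (mod 4), so quadratic reciprocity gives (5 / 19) = (19 / 5). Reduce: 19 ≡ 4 (mod 5). Now have -(4 / 5).
Factor out 2: 4 = 2^2. Since 5 ≡ 5 (mod 8), (2 / 5) = -1, and (2 / 5)^2 = +1. Now have -(1 / 5).
(1 / 5) = 1. Collecting the sign factors: -1.
Product: (-1)·(-1) = 1.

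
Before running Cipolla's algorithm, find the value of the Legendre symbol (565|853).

-1

565 ≡ 1 (mod 4), so quadratic reciprocity gives (565|853) = (853|565). Reduce: 853 ≡ 288 (mod 565). Now have (288|565).
Factor out 2: 288 = 2^5·9. Since 565 ≡ 5 (mod 8), (2|565) = -1, and (2|565)^5 = -1. Now have -(9|565).
9 ≡ 1 (mod 4), so quadratic reciprocity gives (9|565) = (565|9). Reduce: 565 ≡ 7 (mod 9). Now have -(7|9).
9 ≡ 1 (mod 4), so quadratic reciprocity gives (7|9) = (9|7). Reduce: 9 ≡ 2 (mod 7). Now have -(2|7).
Factor out 2: 2 = 2. Since 7 ≡ 7 (mod 8), (2|7) = +1. Now have -(1|7).
(1|7) = 1. Collecting the sign factors: -1.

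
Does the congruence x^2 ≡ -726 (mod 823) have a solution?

Reduce the numerator: -726 ≡ 97 (mod 823), so (-726/823) = (97/823).
97 ≡ 1 (mod 4), so quadratic reciprocity gives (97/823) = (823/97). Reduce: 823 ≡ 47 (mod 97). Now have (47/97).
97 ≡ 1 (mod 4), so quadratic reciprocity gives (47/97) = (97/47). Reduce: 97 ≡ 3 (mod 47). Now have (3/47).
Both 3 ≡ 3 and 47 ≡ 3 (mod 4), so reciprocity gives (3/47) = -(47/3). Reduce: 47 ≡ 2 (mod 3). Now have -(2/3).
Factor out 2: 2 = 2. Since 3 ≡ 3 (mod 8), (2/3) = -1. Now have (1/3).
(1/3) = 1. Collecting the sign factors: 1.
(-726/823) = 1, and 823 is prime, so -726 is a quadratic residue mod 823.

yes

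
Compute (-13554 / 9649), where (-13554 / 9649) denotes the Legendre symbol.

-1

Pull out -1: (-13554 / 9649) = (-1 / 9649)·(13554 / 9649). Since 9649 ≡ 1 (mod 4), (-1 / 9649) = +1. Now have (13554 / 9649).
Reduce the numerator: 13554 ≡ 3905 (mod 9649), so (13554 / 9649) = (3905 / 9649).
3905 ≡ 1 (mod 4), so quadratic reciprocity gives (3905 / 9649) = (9649 / 3905). Reduce: 9649 ≡ 1839 (mod 3905). Now have (1839 / 3905).
3905 ≡ 1 (mod 4), so quadratic reciprocity gives (1839 / 3905) = (3905 / 1839). Reduce: 3905 ≡ 227 (mod 1839). Now have (227 / 1839).
Both 227 ≡ 3 and 1839 ≡ 3 (mod 4), so reciprocity gives (227 / 1839) = -(1839 / 227). Reduce: 1839 ≡ 23 (mod 227). Now have -(23 / 227).
Both 23 ≡ 3 and 227 ≡ 3 (mod 4), so reciprocity gives (23 / 227) = -(227 / 23). Reduce: 227 ≡ 20 (mod 23). Now have (20 / 23).
Factor out 2: 20 = 2^2·5. Since 23 ≡ 7 (mod 8), (2 / 23) = +1, and (2 / 23)^2 = +1. Now have (5 / 23).
5 ≡ 1 (mod 4), so quadratic reciprocity gives (5 / 23) = (23 / 5). Reduce: 23 ≡ 3 (mod 5). Now have (3 / 5).
5 ≡ 1 (mod 4), so quadratic reciprocity gives (3 / 5) = (5 / 3). Reduce: 5 ≡ 2 (mod 3). Now have (2 / 3).
Factor out 2: 2 = 2. Since 3 ≡ 3 (mod 8), (2 / 3) = -1. Now have -(1 / 3).
(1 / 3) = 1. Collecting the sign factors: -1.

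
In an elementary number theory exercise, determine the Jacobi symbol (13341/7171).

(13341/7171)
  = (6170/7171)    [13341 ≡ 6170 mod 7171]
  = -(3085/7171)    [7171 ≡ 3 mod 8 ⇒ (2/7171) = -1]
  = -(7171/3085)    [QR: 3085 ≡ 1 mod 4, sign kept]
  = -(1001/3085)    [7171 ≡ 1001 mod 3085]
  = -(3085/1001)    [QR: 1001 ≡ 1 mod 4, sign kept]
  = -(82/1001)    [3085 ≡ 82 mod 1001]
  = -(41/1001)    [1001 ≡ 1 mod 8 ⇒ (2/1001) = +1]
  = -(1001/41)    [QR: 41 ≡ 1 mod 4, sign kept]
  = -(17/41)    [1001 ≡ 17 mod 41]
  = -(41/17)    [QR: 17 ≡ 1 mod 4, sign kept]
  = -(7/17)    [41 ≡ 7 mod 17]
  = -(17/7)    [QR: 17 ≡ 1 mod 4, sign kept]
  = -(3/7)    [17 ≡ 3 mod 7]
  = (7/3)    [QR: both ≡ 3 mod 4, sign flips]
  = (1/3)    [7 ≡ 1 mod 3]
  = 1    [(1/3) = 1]

1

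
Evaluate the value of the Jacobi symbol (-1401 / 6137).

(-1401 / 6137)
  = (1401 / 6137)    [6137 ≡ 1 mod 4 ⇒ (-1 / 6137) = +1]
  = (6137 / 1401)    [QR: 1401 ≡ 1 mod 4, sign kept]
  = (533 / 1401)    [6137 ≡ 533 mod 1401]
  = (1401 / 533)    [QR: 533 ≡ 1 mod 4, sign kept]
  = (335 / 533)    [1401 ≡ 335 mod 533]
  = (533 / 335)    [QR: 533 ≡ 1 mod 4, sign kept]
  = (198 / 335)    [533 ≡ 198 mod 335]
  = (99 / 335)    [335 ≡ 7 mod 8 ⇒ (2 / 335) = +1]
  = -(335 / 99)    [QR: both ≡ 3 mod 4, sign flips]
  = -(38 / 99)    [335 ≡ 38 mod 99]
  = (19 / 99)    [99 ≡ 3 mod 8 ⇒ (2 / 99) = -1]
  = -(99 / 19)    [QR: both ≡ 3 mod 4, sign flips]
  = -(4 / 19)    [99 ≡ 4 mod 19]
  = -(1 / 19)    [19 ≡ 3 mod 8 ⇒ (2 / 19)^2 = +1]
  = -1    [(1 / 19) = 1]

-1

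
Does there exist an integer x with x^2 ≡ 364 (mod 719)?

(364|719)
  = (91|719)    [719 ≡ 7 mod 8 ⇒ (2|719)^2 = +1]
  = -(719|91)    [QR: both ≡ 3 mod 4, sign flips]
  = -(82|91)    [719 ≡ 82 mod 91]
  = (41|91)    [91 ≡ 3 mod 8 ⇒ (2|91) = -1]
  = (91|41)    [QR: 41 ≡ 1 mod 4, sign kept]
  = (9|41)    [91 ≡ 9 mod 41]
  = (41|9)    [QR: 9 ≡ 1 mod 4, sign kept]
  = (5|9)    [41 ≡ 5 mod 9]
  = (9|5)    [QR: 5 ≡ 1 mod 4, sign kept]
  = (4|5)    [9 ≡ 4 mod 5]
  = (1|5)    [5 ≡ 5 mod 8 ⇒ (2|5)^2 = +1]
  = 1    [(1|5) = 1]
The Legendre symbol is 1, so x^2 ≡ 364 (mod 719) has solution.

yes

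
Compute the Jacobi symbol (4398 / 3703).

(4398 / 3703)
  = (695 / 3703)    [4398 ≡ 695 mod 3703]
  = -(3703 / 695)    [QR: both ≡ 3 mod 4, sign flips]
  = -(228 / 695)    [3703 ≡ 228 mod 695]
  = -(57 / 695)    [695 ≡ 7 mod 8 ⇒ (2 / 695)^2 = +1]
  = -(695 / 57)    [QR: 57 ≡ 1 mod 4, sign kept]
  = -(11 / 57)    [695 ≡ 11 mod 57]
  = -(57 / 11)    [QR: 57 ≡ 1 mod 4, sign kept]
  = -(2 / 11)    [57 ≡ 2 mod 11]
  = (1 / 11)    [11 ≡ 3 mod 8 ⇒ (2 / 11) = -1]
  = 1    [(1 / 11) = 1]

1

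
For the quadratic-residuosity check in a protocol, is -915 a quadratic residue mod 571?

(-915|571)
  = -(915|571)    [571 ≡ 3 mod 4 ⇒ (-1|571) = -1]
  = -(344|571)    [915 ≡ 344 mod 571]
  = (43|571)    [571 ≡ 3 mod 8 ⇒ (2|571)^3 = -1]
  = -(571|43)    [QR: both ≡ 3 mod 4, sign flips]
  = -(12|43)    [571 ≡ 12 mod 43]
  = -(3|43)    [43 ≡ 3 mod 8 ⇒ (2|43)^2 = +1]
  = (43|3)    [QR: both ≡ 3 mod 4, sign flips]
  = (1|3)    [43 ≡ 1 mod 3]
  = 1    [(1|3) = 1]
The Legendre symbol is 1, so x^2 ≡ -915 (mod 571) has solution.

yes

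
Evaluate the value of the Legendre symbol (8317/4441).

-1

Reduce the numerator: 8317 ≡ 3876 (mod 4441), so (8317/4441) = (3876/4441).
Factor out 2: 3876 = 2^2·969. Since 4441 ≡ 1 (mod 8), (2/4441) = +1, and (2/4441)^2 = +1. Now have (969/4441).
969 ≡ 1 (mod 4), so quadratic reciprocity gives (969/4441) = (4441/969). Reduce: 4441 ≡ 565 (mod 969). Now have (565/969).
565 ≡ 1 (mod 4), so quadratic reciprocity gives (565/969) = (969/565). Reduce: 969 ≡ 404 (mod 565). Now have (404/565).
Factor out 2: 404 = 2^2·101. Since 565 ≡ 5 (mod 8), (2/565) = -1, and (2/565)^2 = +1. Now have (101/565).
101 ≡ 1 (mod 4), so quadratic reciprocity gives (101/565) = (565/101). Reduce: 565 ≡ 60 (mod 101). Now have (60/101).
Factor out 2: 60 = 2^2·15. Since 101 ≡ 5 (mod 8), (2/101) = -1, and (2/101)^2 = +1. Now have (15/101).
101 ≡ 1 (mod 4), so quadratic reciprocity gives (15/101) = (101/15). Reduce: 101 ≡ 11 (mod 15). Now have (11/15).
Both 11 ≡ 3 and 15 ≡ 3 (mod 4), so reciprocity gives (11/15) = -(15/11). Reduce: 15 ≡ 4 (mod 11). Now have -(4/11).
Factor out 2: 4 = 2^2. Since 11 ≡ 3 (mod 8), (2/11) = -1, and (2/11)^2 = +1. Now have -(1/11).
(1/11) = 1. Collecting the sign factors: -1.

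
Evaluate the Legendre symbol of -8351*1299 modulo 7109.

By multiplicativity, (-8351·1299/7109) = (-8351/7109)·(1299/7109).
First factor (-8351/7109):
Pull out -1: (-8351/7109) = (-1/7109)·(8351/7109). Since 7109 ≡ 1 (mod 4), (-1/7109) = +1. Now have (8351/7109).
Reduce the numerator: 8351 ≡ 1242 (mod 7109), so (8351/7109) = (1242/7109).
Factor out 2: 1242 = 2·621. Since 7109 ≡ 5 (mod 8), (2/7109) = -1. Now have -(621/7109).
621 ≡ 1 (mod 4), so quadratic reciprocity gives (621/7109) = (7109/621). Reduce: 7109 ≡ 278 (mod 621). Now have -(278/621).
Factor out 2: 278 = 2·139. Since 621 ≡ 5 (mod 8), (2/621) = -1. Now have (139/621).
621 ≡ 1 (mod 4), so quadratic reciprocity gives (139/621) = (621/139). Reduce: 621 ≡ 65 (mod 139). Now have (65/139).
65 ≡ 1 (mod 4), so quadratic reciprocity gives (65/139) = (139/65). Reduce: 139 ≡ 9 (mod 65). Now have (9/65).
9 ≡ 1 (mod 4), so quadratic reciprocity gives (9/65) = (65/9). Reduce: 65 ≡ 2 (mod 9). Now have (2/9).
Factor out 2: 2 = 2. Since 9 ≡ 1 (mod 8), (2/9) = +1. Now have (1/9).
(1/9) = 1. Collecting the sign factors: 1.
Second factor (1299/7109):
7109 ≡ 1 (mod 4), so quadratic reciprocity gives (1299/7109) = (7109/1299). Reduce: 7109 ≡ 614 (mod 1299). Now have (614/1299).
Factor out 2: 614 = 2·307. Since 1299 ≡ 3 (mod 8), (2/1299) = -1. Now have -(307/1299).
Both 307 ≡ 3 and 1299 ≡ 3 (mod 4), so reciprocity gives (307/1299) = -(1299/307). Reduce: 1299 ≡ 71 (mod 307). Now have (71/307).
Both 71 ≡ 3 and 307 ≡ 3 (mod 4), so reciprocity gives (71/307) = -(307/71). Reduce: 307 ≡ 23 (mod 71). Now have -(23/71).
Both 23 ≡ 3 and 71 ≡ 3 (mod 4), so reciprocity gives (23/71) = -(71/23). Reduce: 71 ≡ 2 (mod 23). Now have (2/23).
Factor out 2: 2 = 2. Since 23 ≡ 7 (mod 8), (2/23) = +1. Now have (1/23).
(1/23) = 1. Collecting the sign factors: 1.
Product: (1)·(1) = 1.

1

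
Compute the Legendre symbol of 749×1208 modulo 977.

-1

By multiplicativity, (749·1208|977) = (749|977)·(1208|977).
First factor (749|977):
(749|977)
  = (977|749)    [QR: 749 ≡ 1 mod 4, sign kept]
  = (228|749)    [977 ≡ 228 mod 749]
  = (57|749)    [749 ≡ 5 mod 8 ⇒ (2|749)^2 = +1]
  = (749|57)    [QR: 57 ≡ 1 mod 4, sign kept]
  = (8|57)    [749 ≡ 8 mod 57]
  = (1|57)    [57 ≡ 1 mod 8 ⇒ (2|57)^3 = +1]
  = 1    [(1|57) = 1]
Second factor (1208|977):
(1208|977)
  = (231|977)    [1208 ≡ 231 mod 977]
  = (977|231)    [QR: 977 ≡ 1 mod 4, sign kept]
  = (53|231)    [977 ≡ 53 mod 231]
  = (231|53)    [QR: 53 ≡ 1 mod 4, sign kept]
  = (19|53)    [231 ≡ 19 mod 53]
  = (53|19)    [QR: 53 ≡ 1 mod 4, sign kept]
  = (15|19)    [53 ≡ 15 mod 19]
  = -(19|15)    [QR: both ≡ 3 mod 4, sign flips]
  = -(4|15)    [19 ≡ 4 mod 15]
  = -(1|15)    [15 ≡ 7 mod 8 ⇒ (2|15)^2 = +1]
  = -1    [(1|15) = 1]
Product: (1)·(-1) = -1.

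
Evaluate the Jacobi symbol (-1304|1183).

-1

(-1304|1183)
  = -(1304|1183)    [1183 ≡ 3 mod 4 ⇒ (-1|1183) = -1]
  = -(121|1183)    [1304 ≡ 121 mod 1183]
  = -(1183|121)    [QR: 121 ≡ 1 mod 4, sign kept]
  = -(94|121)    [1183 ≡ 94 mod 121]
  = -(47|121)    [121 ≡ 1 mod 8 ⇒ (2|121) = +1]
  = -(121|47)    [QR: 121 ≡ 1 mod 4, sign kept]
  = -(27|47)    [121 ≡ 27 mod 47]
  = (47|27)    [QR: both ≡ 3 mod 4, sign flips]
  = (20|27)    [47 ≡ 20 mod 27]
  = (5|27)    [27 ≡ 3 mod 8 ⇒ (2|27)^2 = +1]
  = (27|5)    [QR: 5 ≡ 1 mod 4, sign kept]
  = (2|5)    [27 ≡ 2 mod 5]
  = -(1|5)    [5 ≡ 5 mod 8 ⇒ (2|5) = -1]
  = -1    [(1|5) = 1]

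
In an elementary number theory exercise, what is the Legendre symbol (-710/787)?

(-710/787)
  = (77/787)    [-710 ≡ 77 mod 787]
  = (787/77)    [QR: 77 ≡ 1 mod 4, sign kept]
  = (17/77)    [787 ≡ 17 mod 77]
  = (77/17)    [QR: 17 ≡ 1 mod 4, sign kept]
  = (9/17)    [77 ≡ 9 mod 17]
  = (17/9)    [QR: 9 ≡ 1 mod 4, sign kept]
  = (8/9)    [17 ≡ 8 mod 9]
  = (1/9)    [9 ≡ 1 mod 8 ⇒ (2/9)^3 = +1]
  = 1    [(1/9) = 1]

1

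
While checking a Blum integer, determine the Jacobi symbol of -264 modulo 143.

0

(-264/143)
  = (22/143)    [-264 ≡ 22 mod 143]
  = (11/143)    [143 ≡ 7 mod 8 ⇒ (2/143) = +1]
  = -(143/11)    [QR: both ≡ 3 mod 4, sign flips]
  = -(0/11)    [143 ≡ 0 mod 11]
  = 0    [numerator 0, gcd > 1]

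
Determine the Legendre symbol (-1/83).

(-1/83)
  = (82/83)    [-1 ≡ 82 mod 83]
  = -(41/83)    [83 ≡ 3 mod 8 ⇒ (2/83) = -1]
  = -(83/41)    [QR: 41 ≡ 1 mod 4, sign kept]
  = -(1/41)    [83 ≡ 1 mod 41]
  = -1    [(1/41) = 1]

-1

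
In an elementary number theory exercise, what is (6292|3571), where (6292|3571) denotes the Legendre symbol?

(6292|3571)
  = (2721|3571)    [6292 ≡ 2721 mod 3571]
  = (3571|2721)    [QR: 2721 ≡ 1 mod 4, sign kept]
  = (850|2721)    [3571 ≡ 850 mod 2721]
  = (425|2721)    [2721 ≡ 1 mod 8 ⇒ (2|2721) = +1]
  = (2721|425)    [QR: 425 ≡ 1 mod 4, sign kept]
  = (171|425)    [2721 ≡ 171 mod 425]
  = (425|171)    [QR: 425 ≡ 1 mod 4, sign kept]
  = (83|171)    [425 ≡ 83 mod 171]
  = -(171|83)    [QR: both ≡ 3 mod 4, sign flips]
  = -(5|83)    [171 ≡ 5 mod 83]
  = -(83|5)    [QR: 5 ≡ 1 mod 4, sign kept]
  = -(3|5)    [83 ≡ 3 mod 5]
  = -(5|3)    [QR: 5 ≡ 1 mod 4, sign kept]
  = -(2|3)    [5 ≡ 2 mod 3]
  = (1|3)    [3 ≡ 3 mod 8 ⇒ (2|3) = -1]
  = 1    [(1|3) = 1]

1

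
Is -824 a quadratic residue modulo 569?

Reduce the numerator: -824 ≡ 314 (mod 569), so (-824/569) = (314/569).
Factor out 2: 314 = 2·157. Since 569 ≡ 1 (mod 8), (2/569) = +1. Now have (157/569).
157 ≡ 1 (mod 4), so quadratic reciprocity gives (157/569) = (569/157). Reduce: 569 ≡ 98 (mod 157). Now have (98/157).
Factor out 2: 98 = 2·49. Since 157 ≡ 5 (mod 8), (2/157) = -1. Now have -(49/157).
49 ≡ 1 (mod 4), so quadratic reciprocity gives (49/157) = (157/49). Reduce: 157 ≡ 10 (mod 49). Now have -(10/49).
Factor out 2: 10 = 2·5. Since 49 ≡ 1 (mod 8), (2/49) = +1. Now have -(5/49).
5 ≡ 1 (mod 4), so quadratic reciprocity gives (5/49) = (49/5). Reduce: 49 ≡ 4 (mod 5). Now have -(4/5).
Factor out 2: 4 = 2^2. Since 5 ≡ 5 (mod 8), (2/5) = -1, and (2/5)^2 = +1. Now have -(1/5).
(1/5) = 1. Collecting the sign factors: -1.
The Legendre symbol is -1, so x^2 ≡ -824 (mod 569) has no solution.

no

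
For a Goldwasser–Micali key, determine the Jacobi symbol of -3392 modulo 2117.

(-3392|2117)
  = (842|2117)    [-3392 ≡ 842 mod 2117]
  = -(421|2117)    [2117 ≡ 5 mod 8 ⇒ (2|2117) = -1]
  = -(2117|421)    [QR: 421 ≡ 1 mod 4, sign kept]
  = -(12|421)    [2117 ≡ 12 mod 421]
  = -(3|421)    [421 ≡ 5 mod 8 ⇒ (2|421)^2 = +1]
  = -(421|3)    [QR: 421 ≡ 1 mod 4, sign kept]
  = -(1|3)    [421 ≡ 1 mod 3]
  = -1    [(1|3) = 1]

-1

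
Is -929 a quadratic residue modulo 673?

yes

Reduce the numerator: -929 ≡ 417 (mod 673), so (-929/673) = (417/673).
417 ≡ 1 (mod 4), so quadratic reciprocity gives (417/673) = (673/417). Reduce: 673 ≡ 256 (mod 417). Now have (256/417).
Factor out 2: 256 = 2^8. Since 417 ≡ 1 (mod 8), (2/417) = +1, and (2/417)^8 = +1. Now have (1/417).
(1/417) = 1. Collecting the sign factors: 1.
The Legendre symbol is 1, so x^2 ≡ -929 (mod 673) has solution.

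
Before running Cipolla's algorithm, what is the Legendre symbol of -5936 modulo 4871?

1

Reduce the numerator: -5936 ≡ 3806 (mod 4871), so (-5936 / 4871) = (3806 / 4871).
Factor out 2: 3806 = 2·1903. Since 4871 ≡ 7 (mod 8), (2 / 4871) = +1. Now have (1903 / 4871).
Both 1903 ≡ 3 and 4871 ≡ 3 (mod 4), so reciprocity gives (1903 / 4871) = -(4871 / 1903). Reduce: 4871 ≡ 1065 (mod 1903). Now have -(1065 / 1903).
1065 ≡ 1 (mod 4), so quadratic reciprocity gives (1065 / 1903) = (1903 / 1065). Reduce: 1903 ≡ 838 (mod 1065). Now have -(838 / 1065).
Factor out 2: 838 = 2·419. Since 1065 ≡ 1 (mod 8), (2 / 1065) = +1. Now have -(419 / 1065).
1065 ≡ 1 (mod 4), so quadratic reciprocity gives (419 / 1065) = (1065 / 419). Reduce: 1065 ≡ 227 (mod 419). Now have -(227 / 419).
Both 227 ≡ 3 and 419 ≡ 3 (mod 4), so reciprocity gives (227 / 419) = -(419 / 227). Reduce: 419 ≡ 192 (mod 227). Now have (192 / 227).
Factor out 2: 192 = 2^6·3. Since 227 ≡ 3 (mod 8), (2 / 227) = -1, and (2 / 227)^6 = +1. Now have (3 / 227).
Both 3 ≡ 3 and 227 ≡ 3 (mod 4), so reciprocity gives (3 / 227) = -(227 / 3). Reduce: 227 ≡ 2 (mod 3). Now have -(2 / 3).
Factor out 2: 2 = 2. Since 3 ≡ 3 (mod 8), (2 / 3) = -1. Now have (1 / 3).
(1 / 3) = 1. Collecting the sign factors: 1.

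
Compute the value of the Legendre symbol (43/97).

(43/97)
  = (97/43)    [QR: 97 ≡ 1 mod 4, sign kept]
  = (11/43)    [97 ≡ 11 mod 43]
  = -(43/11)    [QR: both ≡ 3 mod 4, sign flips]
  = -(10/11)    [43 ≡ 10 mod 11]
  = (5/11)    [11 ≡ 3 mod 8 ⇒ (2/11) = -1]
  = (11/5)    [QR: 5 ≡ 1 mod 4, sign kept]
  = (1/5)    [11 ≡ 1 mod 5]
  = 1    [(1/5) = 1]

1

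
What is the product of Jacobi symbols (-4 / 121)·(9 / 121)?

By multiplicativity, (-4·9 / 121) = (-4 / 121)·(9 / 121).
First factor (-4 / 121):
(-4 / 121)
  = (117 / 121)    [-4 ≡ 117 mod 121]
  = (121 / 117)    [QR: 117 ≡ 1 mod 4, sign kept]
  = (4 / 117)    [121 ≡ 4 mod 117]
  = (1 / 117)    [117 ≡ 5 mod 8 ⇒ (2 / 117)^2 = +1]
  = 1    [(1 / 117) = 1]
Second factor (9 / 121):
(9 / 121)
  = (121 / 9)    [QR: 9 ≡ 1 mod 4, sign kept]
  = (4 / 9)    [121 ≡ 4 mod 9]
  = (1 / 9)    [9 ≡ 1 mod 8 ⇒ (2 / 9)^2 = +1]
  = 1    [(1 / 9) = 1]
Product: (1)·(1) = 1.

1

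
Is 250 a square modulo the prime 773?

yes

Factor out 2: 250 = 2·125. Since 773 ≡ 5 (mod 8), (2|773) = -1. Now have -(125|773).
125 ≡ 1 (mod 4), so quadratic reciprocity gives (125|773) = (773|125). Reduce: 773 ≡ 23 (mod 125). Now have -(23|125).
125 ≡ 1 (mod 4), so quadratic reciprocity gives (23|125) = (125|23). Reduce: 125 ≡ 10 (mod 23). Now have -(10|23).
Factor out 2: 10 = 2·5. Since 23 ≡ 7 (mod 8), (2|23) = +1. Now have -(5|23).
5 ≡ 1 (mod 4), so quadratic reciprocity gives (5|23) = (23|5). Reduce: 23 ≡ 3 (mod 5). Now have -(3|5).
5 ≡ 1 (mod 4), so quadratic reciprocity gives (3|5) = (5|3). Reduce: 5 ≡ 2 (mod 3). Now have -(2|3).
Factor out 2: 2 = 2. Since 3 ≡ 3 (mod 8), (2|3) = -1. Now have (1|3).
(1|3) = 1. Collecting the sign factors: 1.
(250|773) = 1, and 773 is prime, so 250 is a quadratic residue mod 773.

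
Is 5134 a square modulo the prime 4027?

(5134|4027)
  = (1107|4027)    [5134 ≡ 1107 mod 4027]
  = -(4027|1107)    [QR: both ≡ 3 mod 4, sign flips]
  = -(706|1107)    [4027 ≡ 706 mod 1107]
  = (353|1107)    [1107 ≡ 3 mod 8 ⇒ (2|1107) = -1]
  = (1107|353)    [QR: 353 ≡ 1 mod 4, sign kept]
  = (48|353)    [1107 ≡ 48 mod 353]
  = (3|353)    [353 ≡ 1 mod 8 ⇒ (2|353)^4 = +1]
  = (353|3)    [QR: 353 ≡ 1 mod 4, sign kept]
  = (2|3)    [353 ≡ 2 mod 3]
  = -(1|3)    [3 ≡ 3 mod 8 ⇒ (2|3) = -1]
  = -1    [(1|3) = 1]
The Legendre symbol is -1, so x^2 ≡ 5134 (mod 4027) has no solution.

no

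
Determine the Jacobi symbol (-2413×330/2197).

1

By multiplicativity, (-2413·330/2197) = (-2413/2197)·(330/2197).
First factor (-2413/2197):
Reduce the numerator: -2413 ≡ 1981 (mod 2197), so (-2413/2197) = (1981/2197).
1981 ≡ 1 (mod 4), so quadratic reciprocity gives (1981/2197) = (2197/1981). Reduce: 2197 ≡ 216 (mod 1981). Now have (216/1981).
Factor out 2: 216 = 2^3·27. Since 1981 ≡ 5 (mod 8), (2/1981) = -1, and (2/1981)^3 = -1. Now have -(27/1981).
1981 ≡ 1 (mod 4), so quadratic reciprocity gives (27/1981) = (1981/27). Reduce: 1981 ≡ 10 (mod 27). Now have -(10/27).
Factor out 2: 10 = 2·5. Since 27 ≡ 3 (mod 8), (2/27) = -1. Now have (5/27).
5 ≡ 1 (mod 4), so quadratic reciprocity gives (5/27) = (27/5). Reduce: 27 ≡ 2 (mod 5). Now have (2/5).
Factor out 2: 2 = 2. Since 5 ≡ 5 (mod 8), (2/5) = -1. Now have -(1/5).
(1/5) = 1. Collecting the sign factors: -1.
Second factor (330/2197):
Factor out 2: 330 = 2·165. Since 2197 ≡ 5 (mod 8), (2/2197) = -1. Now have -(165/2197).
165 ≡ 1 (mod 4), so quadratic reciprocity gives (165/2197) = (2197/165). Reduce: 2197 ≡ 52 (mod 165). Now have -(52/165).
Factor out 2: 52 = 2^2·13. Since 165 ≡ 5 (mod 8), (2/165) = -1, and (2/165)^2 = +1. Now have -(13/165).
13 ≡ 1 (mod 4), so quadratic reciprocity gives (13/165) = (165/13). Reduce: 165 ≡ 9 (mod 13). Now have -(9/13).
9 ≡ 1 (mod 4), so quadratic reciprocity gives (9/13) = (13/9). Reduce: 13 ≡ 4 (mod 9). Now have -(4/9).
Factor out 2: 4 = 2^2. Since 9 ≡ 1 (mod 8), (2/9) = +1, and (2/9)^2 = +1. Now have -(1/9).
(1/9) = 1. Collecting the sign factors: -1.
Product: (-1)·(-1) = 1.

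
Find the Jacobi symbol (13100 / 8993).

(13100 / 8993)
  = (4107 / 8993)    [13100 ≡ 4107 mod 8993]
  = (8993 / 4107)    [QR: 8993 ≡ 1 mod 4, sign kept]
  = (779 / 4107)    [8993 ≡ 779 mod 4107]
  = -(4107 / 779)    [QR: both ≡ 3 mod 4, sign flips]
  = -(212 / 779)    [4107 ≡ 212 mod 779]
  = -(53 / 779)    [779 ≡ 3 mod 8 ⇒ (2 / 779)^2 = +1]
  = -(779 / 53)    [QR: 53 ≡ 1 mod 4, sign kept]
  = -(37 / 53)    [779 ≡ 37 mod 53]
  = -(53 / 37)    [QR: 37 ≡ 1 mod 4, sign kept]
  = -(16 / 37)    [53 ≡ 16 mod 37]
  = -(1 / 37)    [37 ≡ 5 mod 8 ⇒ (2 / 37)^4 = +1]
  = -1    [(1 / 37) = 1]

-1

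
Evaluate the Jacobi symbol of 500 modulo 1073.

-1

(500 / 1073)
  = (125 / 1073)    [1073 ≡ 1 mod 8 ⇒ (2 / 1073)^2 = +1]
  = (1073 / 125)    [QR: 125 ≡ 1 mod 4, sign kept]
  = (73 / 125)    [1073 ≡ 73 mod 125]
  = (125 / 73)    [QR: 73 ≡ 1 mod 4, sign kept]
  = (52 / 73)    [125 ≡ 52 mod 73]
  = (13 / 73)    [73 ≡ 1 mod 8 ⇒ (2 / 73)^2 = +1]
  = (73 / 13)    [QR: 13 ≡ 1 mod 4, sign kept]
  = (8 / 13)    [73 ≡ 8 mod 13]
  = -(1 / 13)    [13 ≡ 5 mod 8 ⇒ (2 / 13)^3 = -1]
  = -1    [(1 / 13) = 1]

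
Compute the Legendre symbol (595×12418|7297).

By multiplicativity, (595·12418|7297) = (595|7297)·(12418|7297).
First factor (595|7297):
7297 ≡ 1 (mod 4), so quadratic reciprocity gives (595|7297) = (7297|595). Reduce: 7297 ≡ 157 (mod 595). Now have (157|595).
157 ≡ 1 (mod 4), so quadratic reciprocity gives (157|595) = (595|157). Reduce: 595 ≡ 124 (mod 157). Now have (124|157).
Factor out 2: 124 = 2^2·31. Since 157 ≡ 5 (mod 8), (2|157) = -1, and (2|157)^2 = +1. Now have (31|157).
157 ≡ 1 (mod 4), so quadratic reciprocity gives (31|157) = (157|31). Reduce: 157 ≡ 2 (mod 31). Now have (2|31).
Factor out 2: 2 = 2. Since 31 ≡ 7 (mod 8), (2|31) = +1. Now have (1|31).
(1|31) = 1. Collecting the sign factors: 1.
Second factor (12418|7297):
Reduce the numerator: 12418 ≡ 5121 (mod 7297), so (12418|7297) = (5121|7297).
5121 ≡ 1 (mod 4), so quadratic reciprocity gives (5121|7297) = (7297|5121). Reduce: 7297 ≡ 2176 (mod 5121). Now have (2176|5121).
Factor out 2: 2176 = 2^7·17. Since 5121 ≡ 1 (mod 8), (2|5121) = +1, and (2|5121)^7 = +1. Now have (17|5121).
17 ≡ 1 (mod 4), so quadratic reciprocity gives (17|5121) = (5121|17). Reduce: 5121 ≡ 4 (mod 17). Now have (4|17).
Factor out 2: 4 = 2^2. Since 17 ≡ 1 (mod 8), (2|17) = +1, and (2|17)^2 = +1. Now have (1|17).
(1|17) = 1. Collecting the sign factors: 1.
Product: (1)·(1) = 1.

1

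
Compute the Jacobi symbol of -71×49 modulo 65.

-1

By multiplicativity, (-71·49 / 65) = (-71 / 65)·(49 / 65).
First factor (-71 / 65):
(-71 / 65)
  = (59 / 65)    [-71 ≡ 59 mod 65]
  = (65 / 59)    [QR: 65 ≡ 1 mod 4, sign kept]
  = (6 / 59)    [65 ≡ 6 mod 59]
  = -(3 / 59)    [59 ≡ 3 mod 8 ⇒ (2 / 59) = -1]
  = (59 / 3)    [QR: both ≡ 3 mod 4, sign flips]
  = (2 / 3)    [59 ≡ 2 mod 3]
  = -(1 / 3)    [3 ≡ 3 mod 8 ⇒ (2 / 3) = -1]
  = -1    [(1 / 3) = 1]
Second factor (49 / 65):
(49 / 65)
  = (65 / 49)    [QR: 49 ≡ 1 mod 4, sign kept]
  = (16 / 49)    [65 ≡ 16 mod 49]
  = (1 / 49)    [49 ≡ 1 mod 8 ⇒ (2 / 49)^4 = +1]
  = 1    [(1 / 49) = 1]
Product: (-1)·(1) = -1.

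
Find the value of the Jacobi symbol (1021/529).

1

(1021/529)
  = (492/529)    [1021 ≡ 492 mod 529]
  = (123/529)    [529 ≡ 1 mod 8 ⇒ (2/529)^2 = +1]
  = (529/123)    [QR: 529 ≡ 1 mod 4, sign kept]
  = (37/123)    [529 ≡ 37 mod 123]
  = (123/37)    [QR: 37 ≡ 1 mod 4, sign kept]
  = (12/37)    [123 ≡ 12 mod 37]
  = (3/37)    [37 ≡ 5 mod 8 ⇒ (2/37)^2 = +1]
  = (37/3)    [QR: 37 ≡ 1 mod 4, sign kept]
  = (1/3)    [37 ≡ 1 mod 3]
  = 1    [(1/3) = 1]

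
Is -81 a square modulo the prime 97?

yes

Reduce the numerator: -81 ≡ 16 (mod 97), so (-81/97) = (16/97).
Factor out 2: 16 = 2^4. Since 97 ≡ 1 (mod 8), (2/97) = +1, and (2/97)^4 = +1. Now have (1/97).
(1/97) = 1. Collecting the sign factors: 1.
(-81/97) = 1, and 97 is prime, so -81 is a quadratic residue mod 97.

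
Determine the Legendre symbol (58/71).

1

Factor out 2: 58 = 2·29. Since 71 ≡ 7 (mod 8), (2/71) = +1. Now have (29/71).
29 ≡ 1 (mod 4), so quadratic reciprocity gives (29/71) = (71/29). Reduce: 71 ≡ 13 (mod 29). Now have (13/29).
13 ≡ 1 (mod 4), so quadratic reciprocity gives (13/29) = (29/13). Reduce: 29 ≡ 3 (mod 13). Now have (3/13).
13 ≡ 1 (mod 4), so quadratic reciprocity gives (3/13) = (13/3). Reduce: 13 ≡ 1 (mod 3). Now have (1/3).
(1/3) = 1. Collecting the sign factors: 1.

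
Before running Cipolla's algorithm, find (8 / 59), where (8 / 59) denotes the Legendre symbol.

-1

Factor out 2: 8 = 2^3. Since 59 ≡ 3 (mod 8), (2 / 59) = -1, and (2 / 59)^3 = -1. Now have -(1 / 59).
(1 / 59) = 1. Collecting the sign factors: -1.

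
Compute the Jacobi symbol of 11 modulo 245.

(11 / 245)
  = (245 / 11)    [QR: 245 ≡ 1 mod 4, sign kept]
  = (3 / 11)    [245 ≡ 3 mod 11]
  = -(11 / 3)    [QR: both ≡ 3 mod 4, sign flips]
  = -(2 / 3)    [11 ≡ 2 mod 3]
  = (1 / 3)    [3 ≡ 3 mod 8 ⇒ (2 / 3) = -1]
  = 1    [(1 / 3) = 1]

1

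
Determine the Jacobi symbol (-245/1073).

Pull out -1: (-245/1073) = (-1/1073)·(245/1073). Since 1073 ≡ 1 (mod 4), (-1/1073) = +1. Now have (245/1073).
245 ≡ 1 (mod 4), so quadratic reciprocity gives (245/1073) = (1073/245). Reduce: 1073 ≡ 93 (mod 245). Now have (93/245).
93 ≡ 1 (mod 4), so quadratic reciprocity gives (93/245) = (245/93). Reduce: 245 ≡ 59 (mod 93). Now have (59/93).
93 ≡ 1 (mod 4), so quadratic reciprocity gives (59/93) = (93/59). Reduce: 93 ≡ 34 (mod 59). Now have (34/59).
Factor out 2: 34 = 2·17. Since 59 ≡ 3 (mod 8), (2/59) = -1. Now have -(17/59).
17 ≡ 1 (mod 4), so quadratic reciprocity gives (17/59) = (59/17). Reduce: 59 ≡ 8 (mod 17). Now have -(8/17).
Factor out 2: 8 = 2^3. Since 17 ≡ 1 (mod 8), (2/17) = +1, and (2/17)^3 = +1. Now have -(1/17).
(1/17) = 1. Collecting the sign factors: -1.

-1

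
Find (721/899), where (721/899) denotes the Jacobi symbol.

1

721 ≡ 1 (mod 4), so quadratic reciprocity gives (721/899) = (899/721). Reduce: 899 ≡ 178 (mod 721). Now have (178/721).
Factor out 2: 178 = 2·89. Since 721 ≡ 1 (mod 8), (2/721) = +1. Now have (89/721).
89 ≡ 1 (mod 4), so quadratic reciprocity gives (89/721) = (721/89). Reduce: 721 ≡ 9 (mod 89). Now have (9/89).
9 ≡ 1 (mod 4), so quadratic reciprocity gives (9/89) = (89/9). Reduce: 89 ≡ 8 (mod 9). Now have (8/9).
Factor out 2: 8 = 2^3. Since 9 ≡ 1 (mod 8), (2/9) = +1, and (2/9)^3 = +1. Now have (1/9).
(1/9) = 1. Collecting the sign factors: 1.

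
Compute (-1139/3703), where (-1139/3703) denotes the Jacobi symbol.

Reduce the numerator: -1139 ≡ 2564 (mod 3703), so (-1139/3703) = (2564/3703).
Factor out 2: 2564 = 2^2·641. Since 3703 ≡ 7 (mod 8), (2/3703) = +1, and (2/3703)^2 = +1. Now have (641/3703).
641 ≡ 1 (mod 4), so quadratic reciprocity gives (641/3703) = (3703/641). Reduce: 3703 ≡ 498 (mod 641). Now have (498/641).
Factor out 2: 498 = 2·249. Since 641 ≡ 1 (mod 8), (2/641) = +1. Now have (249/641).
249 ≡ 1 (mod 4), so quadratic reciprocity gives (249/641) = (641/249). Reduce: 641 ≡ 143 (mod 249). Now have (143/249).
249 ≡ 1 (mod 4), so quadratic reciprocity gives (143/249) = (249/143). Reduce: 249 ≡ 106 (mod 143). Now have (106/143).
Factor out 2: 106 = 2·53. Since 143 ≡ 7 (mod 8), (2/143) = +1. Now have (53/143).
53 ≡ 1 (mod 4), so quadratic reciprocity gives (53/143) = (143/53). Reduce: 143 ≡ 37 (mod 53). Now have (37/53).
37 ≡ 1 (mod 4), so quadratic reciprocity gives (37/53) = (53/37). Reduce: 53 ≡ 16 (mod 37). Now have (16/37).
Factor out 2: 16 = 2^4. Since 37 ≡ 5 (mod 8), (2/37) = -1, and (2/37)^4 = +1. Now have (1/37).
(1/37) = 1. Collecting the sign factors: 1.

1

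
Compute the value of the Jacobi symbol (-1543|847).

(-1543|847)
  = -(1543|847)    [847 ≡ 3 mod 4 ⇒ (-1|847) = -1]
  = -(696|847)    [1543 ≡ 696 mod 847]
  = -(87|847)    [847 ≡ 7 mod 8 ⇒ (2|847)^3 = +1]
  = (847|87)    [QR: both ≡ 3 mod 4, sign flips]
  = (64|87)    [847 ≡ 64 mod 87]
  = (1|87)    [87 ≡ 7 mod 8 ⇒ (2|87)^6 = +1]
  = 1    [(1|87) = 1]

1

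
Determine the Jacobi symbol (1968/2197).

-1

Factor out 2: 1968 = 2^4·123. Since 2197 ≡ 5 (mod 8), (2/2197) = -1, and (2/2197)^4 = +1. Now have (123/2197).
2197 ≡ 1 (mod 4), so quadratic reciprocity gives (123/2197) = (2197/123). Reduce: 2197 ≡ 106 (mod 123). Now have (106/123).
Factor out 2: 106 = 2·53. Since 123 ≡ 3 (mod 8), (2/123) = -1. Now have -(53/123).
53 ≡ 1 (mod 4), so quadratic reciprocity gives (53/123) = (123/53). Reduce: 123 ≡ 17 (mod 53). Now have -(17/53).
17 ≡ 1 (mod 4), so quadratic reciprocity gives (17/53) = (53/17). Reduce: 53 ≡ 2 (mod 17). Now have -(2/17).
Factor out 2: 2 = 2. Since 17 ≡ 1 (mod 8), (2/17) = +1. Now have -(1/17).
(1/17) = 1. Collecting the sign factors: -1.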